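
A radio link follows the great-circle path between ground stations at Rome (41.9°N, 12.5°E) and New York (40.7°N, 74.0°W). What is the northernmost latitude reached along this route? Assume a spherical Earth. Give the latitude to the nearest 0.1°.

≈ 50.4°N

The great circle lies in the plane with unit normal n̂ = (p₁ × p₂)/|p₁ × p₂|.
Here n̂_z ≈ -0.638; the vertex latitude is φ_max = arccos|n̂_z| ≈ 50.4°.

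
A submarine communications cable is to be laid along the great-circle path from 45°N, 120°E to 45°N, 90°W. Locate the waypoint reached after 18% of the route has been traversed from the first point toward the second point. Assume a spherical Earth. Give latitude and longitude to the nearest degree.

The haversine formula gives a central angle δ ≈ 1.504 rad (86.2°) between the endpoints.
Interpolate at f = 0.18 with slerp weights a = sin((1−f)δ)/sin δ ≈ 0.946, b = sin(fδ)/sin δ ≈ 0.268.
p = a·p₁ + b·p₂ ≈ (-0.334, 0.390, 0.858); φ = arcsin(p_z) ≈ 59.11°, λ = atan2(p_y, p_x) ≈ 130.64°.

≈ 59°N, 131°E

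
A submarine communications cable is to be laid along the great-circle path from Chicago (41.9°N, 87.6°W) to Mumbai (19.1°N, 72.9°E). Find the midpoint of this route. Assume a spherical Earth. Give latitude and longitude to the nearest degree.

≈ 71°N, 27°E

From cos δ = sin φ₁ sin φ₂ + cos φ₁ cos φ₂ cos Δλ, the central angle is δ ≈ 2.031 rad (116.4°).
Interpolate at f = 1/2 with slerp weights a = sin((1−f)δ)/sin δ ≈ 0.949, b = sin(fδ)/sin δ ≈ 0.949.
p = a·p₁ + b·p₂ ≈ (0.293, 0.151, 0.944); φ = arcsin(p_z) ≈ 70.74°, λ = atan2(p_y, p_x) ≈ 27.30°.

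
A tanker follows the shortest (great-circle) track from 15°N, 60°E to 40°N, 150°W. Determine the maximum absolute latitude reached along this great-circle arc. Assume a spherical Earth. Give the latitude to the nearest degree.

≈ 65°N

The great circle lies in the plane with unit normal n̂ = (p₁ × p₂)/|p₁ × p₂|.
Here n̂_z ≈ +0.420; the vertex latitude is φ_max = arccos|n̂_z| ≈ 65.1°.
Check via Clairaut: cos φ_max = |cos φ₁| · sin C = cos(15.0°)·sin(25.8°) ≈ 0.420, again giving ≈ 65.1°.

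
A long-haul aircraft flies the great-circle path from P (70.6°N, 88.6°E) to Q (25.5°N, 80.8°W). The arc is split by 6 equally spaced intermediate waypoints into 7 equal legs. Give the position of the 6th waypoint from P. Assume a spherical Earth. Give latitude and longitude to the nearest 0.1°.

≈ (37.4°N, 79.9°W)

The haversine formula gives a central angle δ ≈ 1.459 rad (83.6°) between the endpoints.
Interpolate at f = 6/7 with slerp weights a = sin((1−f)δ)/sin δ ≈ 0.208, b = sin(fδ)/sin δ ≈ 0.955.
p = a·p₁ + b·p₂ ≈ (0.140, -0.782, 0.608); φ = arcsin(p_z) ≈ 37.42°, λ = atan2(p_y, p_x) ≈ -79.88°.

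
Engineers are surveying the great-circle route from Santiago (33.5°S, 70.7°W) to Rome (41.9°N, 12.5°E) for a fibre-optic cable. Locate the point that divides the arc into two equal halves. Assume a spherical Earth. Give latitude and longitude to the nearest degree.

≈ 6°N, 32°W

Write both endpoints as unit vectors p₁, p₂ with components (cos φ cos λ, cos φ sin λ, sin φ).
The central angle between the endpoints is δ = arccos(p₁·p₂) ≈ 1.870 rad (107.2°).
Interpolate at f = 1/2 with slerp weights a = sin((1−f)δ)/sin δ ≈ 0.842, b = sin(fδ)/sin δ ≈ 0.842.
p = a·p₁ + b·p₂ ≈ (0.844, -0.527, 0.098); φ = arcsin(p_z) ≈ 5.60°, λ = atan2(p_y, p_x) ≈ -31.98°.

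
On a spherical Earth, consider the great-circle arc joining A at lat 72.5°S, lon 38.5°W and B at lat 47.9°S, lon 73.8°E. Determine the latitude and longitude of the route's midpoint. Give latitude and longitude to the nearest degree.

The haversine formula gives a central angle δ ≈ 0.888 rad (50.9°) between the endpoints.
Interpolate at f = 1/2 with slerp weights a = sin((1−f)δ)/sin δ ≈ 0.554, b = sin(fδ)/sin δ ≈ 0.554.
p = a·p₁ + b·p₂ ≈ (0.234, 0.253, -0.939); φ = arcsin(p_z) ≈ -69.86°, λ = atan2(p_y, p_x) ≈ 47.23°.

≈ lat 70°S, lon 47°E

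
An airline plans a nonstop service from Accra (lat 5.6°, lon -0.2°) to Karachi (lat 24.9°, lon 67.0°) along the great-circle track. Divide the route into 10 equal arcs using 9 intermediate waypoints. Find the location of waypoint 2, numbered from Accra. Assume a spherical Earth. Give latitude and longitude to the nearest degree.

≈ lat 11°, lon 12°

Convert each endpoint to a unit vector on the sphere (x = cos φ cos λ, y = cos φ sin λ, z = sin φ).
The central angle between the endpoints is δ = arccos(p₁·p₂) ≈ 1.169 rad (67.0°).
Interpolate at f = 2/10 with slerp weights a = sin((1−f)δ)/sin δ ≈ 0.874, b = sin(fδ)/sin δ ≈ 0.252.
p = a·p₁ + b·p₂ ≈ (0.959, 0.207, 0.191); φ = arcsin(p_z) ≈ 11.03°, λ = atan2(p_y, p_x) ≈ 12.18°.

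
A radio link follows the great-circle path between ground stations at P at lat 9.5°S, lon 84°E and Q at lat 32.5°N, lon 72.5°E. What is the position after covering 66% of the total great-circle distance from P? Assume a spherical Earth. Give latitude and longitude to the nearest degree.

≈ lat 18°N, lon 77°E

Write both endpoints as unit vectors p₁, p₂ with components (cos φ cos λ, cos φ sin λ, sin φ).
The central angle between the endpoints is δ = arccos(p₁·p₂) ≈ 0.758 rad (43.4°).
Interpolate at f = 0.66 with slerp weights a = sin((1−f)δ)/sin δ ≈ 0.371, b = sin(fδ)/sin δ ≈ 0.698.
p = a·p₁ + b·p₂ ≈ (0.215, 0.925, 0.314); φ = arcsin(p_z) ≈ 18.28°, λ = atan2(p_y, p_x) ≈ 76.90°.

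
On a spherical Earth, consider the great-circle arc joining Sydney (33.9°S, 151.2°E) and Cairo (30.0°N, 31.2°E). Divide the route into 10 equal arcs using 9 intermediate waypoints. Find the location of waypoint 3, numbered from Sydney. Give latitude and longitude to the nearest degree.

≈ 18°S, 111°E

The haversine formula gives a central angle δ ≈ 2.263 rad (129.7°) between the endpoints.
Interpolate at f = 3/10 with slerp weights a = sin((1−f)δ)/sin δ ≈ 1.299, b = sin(fδ)/sin δ ≈ 0.816.
p = a·p₁ + b·p₂ ≈ (-0.340, 0.885, -0.317); φ = arcsin(p_z) ≈ -18.46°, λ = atan2(p_y, p_x) ≈ 111.04°.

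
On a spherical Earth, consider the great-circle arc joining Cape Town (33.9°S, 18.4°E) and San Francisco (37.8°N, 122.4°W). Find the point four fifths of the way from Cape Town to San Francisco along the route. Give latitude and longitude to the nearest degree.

≈ (30°N, 88°W)

From cos δ = sin φ₁ sin φ₂ + cos φ₁ cos φ₂ cos Δλ, the central angle is δ ≈ 2.587 rad (148.2°).
Interpolate at f = 4/5 with slerp weights a = sin((1−f)δ)/sin δ ≈ 0.939, b = sin(fδ)/sin δ ≈ 1.667.
p = a·p₁ + b·p₂ ≈ (0.034, -0.866, 0.498); φ = arcsin(p_z) ≈ 29.88°, λ = atan2(p_y, p_x) ≈ -87.77°.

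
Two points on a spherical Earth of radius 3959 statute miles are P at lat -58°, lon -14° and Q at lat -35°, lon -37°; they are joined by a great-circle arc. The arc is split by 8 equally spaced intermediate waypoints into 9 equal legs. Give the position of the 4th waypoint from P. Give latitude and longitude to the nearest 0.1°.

≈ lat -48.3°, lon -26.8°

From cos δ = sin φ₁ sin φ₂ + cos φ₁ cos φ₂ cos Δλ, the central angle is δ ≈ 0.482 rad (27.6°).
Interpolate at f = 4/9 with slerp weights a = sin((1−f)δ)/sin δ ≈ 0.571, b = sin(fδ)/sin δ ≈ 0.459.
p = a·p₁ + b·p₂ ≈ (0.594, -0.299, -0.747); φ = arcsin(p_z) ≈ -48.34°, λ = atan2(p_y, p_x) ≈ -26.76°.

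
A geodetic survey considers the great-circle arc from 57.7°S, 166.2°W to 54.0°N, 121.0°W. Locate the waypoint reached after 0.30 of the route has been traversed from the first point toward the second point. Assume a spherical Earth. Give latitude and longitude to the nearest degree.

Write both endpoints as unit vectors p₁, p₂ with components (cos φ cos λ, cos φ sin λ, sin φ).
The central angle between the endpoints is δ = arccos(p₁·p₂) ≈ 2.052 rad (117.5°).
Interpolate at f = 0.30 with slerp weights a = sin((1−f)δ)/sin δ ≈ 1.118, b = sin(fδ)/sin δ ≈ 0.651.
p = a·p₁ + b·p₂ ≈ (-0.777, -0.471, -0.418); φ = arcsin(p_z) ≈ -24.70°, λ = atan2(p_y, p_x) ≈ -148.81°.

≈ 25°S, 149°W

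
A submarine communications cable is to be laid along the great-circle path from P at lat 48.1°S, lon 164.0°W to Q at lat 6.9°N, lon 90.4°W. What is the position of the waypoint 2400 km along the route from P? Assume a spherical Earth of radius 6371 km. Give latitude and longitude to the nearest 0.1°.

The haversine formula gives a central angle δ ≈ 1.473 rad (84.4°) between the endpoints. The total great-circle distance is δ·R ≈ 1.473 × 6371 ≈ 9384 km, so the target fraction is f = 2400/9384 ≈ 0.256.
Interpolate at f ≈ 0.256 with slerp weights a = sin((1−f)δ)/sin δ ≈ 0.894, b = sin(fδ)/sin δ ≈ 0.370.
p = a·p₁ + b·p₂ ≈ (-0.576, -0.531, -0.621); φ = arcsin(p_z) ≈ -38.38°, λ = atan2(p_y, p_x) ≈ -137.32°.

≈ lat 38.4°S, lon 137.3°W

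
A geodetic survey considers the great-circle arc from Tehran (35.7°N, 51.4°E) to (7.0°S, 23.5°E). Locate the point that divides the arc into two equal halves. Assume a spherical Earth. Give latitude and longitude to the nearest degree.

≈ (15°N, 36°E)

Write both endpoints as unit vectors p₁, p₂ with components (cos φ cos λ, cos φ sin λ, sin φ).
The central angle between the endpoints is δ = arccos(p₁·p₂) ≈ 0.875 rad (50.1°).
Interpolate at f = 1/2 with slerp weights a = sin((1−f)δ)/sin δ ≈ 0.552, b = sin(fδ)/sin δ ≈ 0.552.
p = a·p₁ + b·p₂ ≈ (0.782, 0.569, 0.255); φ = arcsin(p_z) ≈ 14.76°, λ = atan2(p_y, p_x) ≈ 36.03°.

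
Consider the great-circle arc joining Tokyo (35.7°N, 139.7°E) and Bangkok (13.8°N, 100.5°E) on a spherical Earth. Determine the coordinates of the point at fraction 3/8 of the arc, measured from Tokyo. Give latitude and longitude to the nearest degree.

From cos δ = sin φ₁ sin φ₂ + cos φ₁ cos φ₂ cos Δλ, the central angle is δ ≈ 0.722 rad (41.4°).
Interpolate at f = 3/8 with slerp weights a = sin((1−f)δ)/sin δ ≈ 0.660, b = sin(fδ)/sin δ ≈ 0.405.
p = a·p₁ + b·p₂ ≈ (-0.480, 0.733, 0.482); φ = arcsin(p_z) ≈ 28.79°, λ = atan2(p_y, p_x) ≈ 123.23°.

≈ (29°N, 123°E)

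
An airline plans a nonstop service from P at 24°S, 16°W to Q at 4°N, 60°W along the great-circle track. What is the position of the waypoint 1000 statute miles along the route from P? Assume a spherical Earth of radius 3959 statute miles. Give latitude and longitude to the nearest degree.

≈ 17°S, 29°W

Write both endpoints as unit vectors p₁, p₂ with components (cos φ cos λ, cos φ sin λ, sin φ).
The central angle between the endpoints is δ = arccos(p₁·p₂) ≈ 0.893 rad (51.2°). The total great-circle distance is δ·R ≈ 0.893 × 3959 ≈ 3535 mi, so the target fraction is f = 1000/3535 ≈ 0.283.
Interpolate at f ≈ 0.283 with slerp weights a = sin((1−f)δ)/sin δ ≈ 0.767, b = sin(fδ)/sin δ ≈ 0.321.
p = a·p₁ + b·p₂ ≈ (0.834, -0.470, -0.290); φ = arcsin(p_z) ≈ -16.83°, λ = atan2(p_y, p_x) ≈ -29.43°.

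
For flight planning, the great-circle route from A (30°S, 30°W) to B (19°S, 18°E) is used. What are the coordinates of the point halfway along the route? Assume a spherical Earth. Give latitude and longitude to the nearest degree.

≈ (27°S, 5°W)

Convert each endpoint to a unit vector on the sphere (x = cos φ cos λ, y = cos φ sin λ, z = sin φ).
The central angle between the endpoints is δ = arccos(p₁·p₂) ≈ 0.780 rad (44.7°).
Interpolate at f = 1/2 with slerp weights a = sin((1−f)δ)/sin δ ≈ 0.541, b = sin(fδ)/sin δ ≈ 0.541.
p = a·p₁ + b·p₂ ≈ (0.892, -0.076, -0.446); φ = arcsin(p_z) ≈ -26.51°, λ = atan2(p_y, p_x) ≈ -4.88°.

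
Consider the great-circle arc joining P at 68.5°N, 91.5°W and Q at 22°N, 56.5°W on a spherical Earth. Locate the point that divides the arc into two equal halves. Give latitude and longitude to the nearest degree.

From cos δ = sin φ₁ sin φ₂ + cos φ₁ cos φ₂ cos Δλ, the central angle is δ ≈ 0.893 rad (51.2°).
Interpolate at f = 1/2 with slerp weights a = sin((1−f)δ)/sin δ ≈ 0.554, b = sin(fδ)/sin δ ≈ 0.554.
p = a·p₁ + b·p₂ ≈ (0.278, -0.632, 0.723); φ = arcsin(p_z) ≈ 46.34°, λ = atan2(p_y, p_x) ≈ -66.22°.

≈ 46°N, 66°W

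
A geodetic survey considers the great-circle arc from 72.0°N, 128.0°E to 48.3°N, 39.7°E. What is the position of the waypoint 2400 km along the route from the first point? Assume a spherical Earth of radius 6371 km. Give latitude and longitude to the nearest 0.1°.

≈ 66.8°N, 65.3°E

The haversine formula gives a central angle δ ≈ 0.772 rad (44.3°) between the endpoints. The total great-circle distance is δ·R ≈ 0.772 × 6371 ≈ 4921 km, so the target fraction is f = 2400/4921 ≈ 0.488.
Interpolate at f ≈ 0.488 with slerp weights a = sin((1−f)δ)/sin δ ≈ 0.552, b = sin(fδ)/sin δ ≈ 0.527.
p = a·p₁ + b·p₂ ≈ (0.165, 0.358, 0.919); φ = arcsin(p_z) ≈ 66.76°, λ = atan2(p_y, p_x) ≈ 65.33°.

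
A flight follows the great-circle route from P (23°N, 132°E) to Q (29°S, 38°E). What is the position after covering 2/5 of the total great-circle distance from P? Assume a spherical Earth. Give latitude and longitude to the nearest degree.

The haversine formula gives a central angle δ ≈ 1.819 rad (104.2°) between the endpoints.
Interpolate at f = 2/5 with slerp weights a = sin((1−f)δ)/sin δ ≈ 0.915, b = sin(fδ)/sin δ ≈ 0.686.
p = a·p₁ + b·p₂ ≈ (-0.091, 0.996, 0.025); φ = arcsin(p_z) ≈ 1.43°, λ = atan2(p_y, p_x) ≈ 95.22°.

≈ (1°N, 95°E)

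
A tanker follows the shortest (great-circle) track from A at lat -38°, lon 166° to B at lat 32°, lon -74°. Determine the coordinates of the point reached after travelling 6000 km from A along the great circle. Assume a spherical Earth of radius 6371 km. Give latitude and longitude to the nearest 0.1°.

Write both endpoints as unit vectors p₁, p₂ with components (cos φ cos λ, cos φ sin λ, sin φ).
The central angle between the endpoints is δ = arccos(p₁·p₂) ≈ 2.292 rad (131.3°). The total great-circle distance is δ·R ≈ 2.292 × 6371 ≈ 14603 km, so the target fraction is f = 6000/14603 ≈ 0.411.
Interpolate at f ≈ 0.411 with slerp weights a = sin((1−f)δ)/sin δ ≈ 1.299, b = sin(fδ)/sin δ ≈ 1.077.
p = a·p₁ + b·p₂ ≈ (-0.742, -0.630, -0.229); φ = arcsin(p_z) ≈ -13.26°, λ = atan2(p_y, p_x) ≈ -139.66°.

≈ lat -13.3°, lon -139.7°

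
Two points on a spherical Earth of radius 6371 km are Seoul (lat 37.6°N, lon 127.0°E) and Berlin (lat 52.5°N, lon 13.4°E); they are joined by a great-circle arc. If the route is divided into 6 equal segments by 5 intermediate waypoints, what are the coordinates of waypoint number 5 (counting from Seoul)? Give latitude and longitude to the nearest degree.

≈ lat 59°N, lon 32°E

Convert each endpoint to a unit vector on the sphere (x = cos φ cos λ, y = cos φ sin λ, z = sin φ).
The central angle between the endpoints is δ = arccos(p₁·p₂) ≈ 1.276 rad (73.1°).
Interpolate at f = 5/6 with slerp weights a = sin((1−f)δ)/sin δ ≈ 0.221, b = sin(fδ)/sin δ ≈ 0.913.
p = a·p₁ + b·p₂ ≈ (0.436, 0.268, 0.859); φ = arcsin(p_z) ≈ 59.22°, λ = atan2(p_y, p_x) ≈ 31.63°.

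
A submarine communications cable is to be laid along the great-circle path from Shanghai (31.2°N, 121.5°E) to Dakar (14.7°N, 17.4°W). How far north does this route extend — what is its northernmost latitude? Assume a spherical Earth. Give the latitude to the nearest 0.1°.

≈ 51.3°N

The great circle lies in the plane with unit normal n̂ = (p₁ × p₂)/|p₁ × p₂|.
Here n̂_z ≈ -0.625; the vertex latitude is φ_max = arccos|n̂_z| ≈ 51.3°.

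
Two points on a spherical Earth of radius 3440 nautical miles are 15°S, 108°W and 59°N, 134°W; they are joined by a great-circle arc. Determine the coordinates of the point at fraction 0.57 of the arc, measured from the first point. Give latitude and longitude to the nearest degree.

The haversine formula gives a central angle δ ≈ 1.344 rad (77.0°) between the endpoints.
Interpolate at f = 0.57 with slerp weights a = sin((1−f)δ)/sin δ ≈ 0.561, b = sin(fδ)/sin δ ≈ 0.711.
p = a·p₁ + b·p₂ ≈ (-0.422, -0.779, 0.465); φ = arcsin(p_z) ≈ 27.69°, λ = atan2(p_y, p_x) ≈ -118.45°.

≈ 28°N, 118°W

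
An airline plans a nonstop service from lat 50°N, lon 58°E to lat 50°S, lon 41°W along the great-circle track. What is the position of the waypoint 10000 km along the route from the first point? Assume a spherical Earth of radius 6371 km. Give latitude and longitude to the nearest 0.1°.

Convert each endpoint to a unit vector on the sphere (x = cos φ cos λ, y = cos φ sin λ, z = sin φ).
The central angle between the endpoints is δ = arccos(p₁·p₂) ≈ 2.280 rad (130.7°). The total great-circle distance is δ·R ≈ 2.280 × 6371 ≈ 14528 km, so the target fraction is f = 10000/14528 ≈ 0.688.
Interpolate at f ≈ 0.688 with slerp weights a = sin((1−f)δ)/sin δ ≈ 0.860, b = sin(fδ)/sin δ ≈ 1.318.
p = a·p₁ + b·p₂ ≈ (0.932, -0.087, -0.351); φ = arcsin(p_z) ≈ -20.55°, λ = atan2(p_y, p_x) ≈ -5.34°.

≈ lat 20.5°S, lon 5.3°W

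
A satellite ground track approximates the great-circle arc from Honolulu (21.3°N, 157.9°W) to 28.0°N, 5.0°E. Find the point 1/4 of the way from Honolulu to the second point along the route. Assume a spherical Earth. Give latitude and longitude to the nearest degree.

≈ 51°N, 142°W

The haversine formula gives a central angle δ ≈ 2.234 rad (128.0°) between the endpoints.
Interpolate at f = 1/4 with slerp weights a = sin((1−f)δ)/sin δ ≈ 1.262, b = sin(fδ)/sin δ ≈ 0.673.
p = a·p₁ + b·p₂ ≈ (-0.498, -0.391, 0.774); φ = arcsin(p_z) ≈ 50.73°, λ = atan2(p_y, p_x) ≈ -141.89°.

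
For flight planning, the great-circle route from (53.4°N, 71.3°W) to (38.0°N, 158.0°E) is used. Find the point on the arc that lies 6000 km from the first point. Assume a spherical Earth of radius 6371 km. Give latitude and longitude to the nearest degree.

The haversine formula gives a central angle δ ≈ 1.382 rad (79.2°) between the endpoints. The total great-circle distance is δ·R ≈ 1.382 × 6371 ≈ 8803 km, so the target fraction is f = 6000/8803 ≈ 0.682.
Interpolate at f ≈ 0.682 with slerp weights a = sin((1−f)δ)/sin δ ≈ 0.434, b = sin(fδ)/sin δ ≈ 0.823.
p = a·p₁ + b·p₂ ≈ (-0.519, -0.002, 0.855); φ = arcsin(p_z) ≈ 58.76°, λ = atan2(p_y, p_x) ≈ -179.79°.

≈ (59°N, 180°E)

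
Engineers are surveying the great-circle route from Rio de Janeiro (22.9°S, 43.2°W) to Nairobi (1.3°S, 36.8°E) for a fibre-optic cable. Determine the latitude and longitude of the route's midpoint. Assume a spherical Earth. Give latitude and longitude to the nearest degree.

≈ 16°S, 1°W

From cos δ = sin φ₁ sin φ₂ + cos φ₁ cos φ₂ cos Δλ, the central angle is δ ≈ 1.401 rad (80.3°).
Interpolate at f = 1/2 with slerp weights a = sin((1−f)δ)/sin δ ≈ 0.654, b = sin(fδ)/sin δ ≈ 0.654.
p = a·p₁ + b·p₂ ≈ (0.963, -0.021, -0.269); φ = arcsin(p_z) ≈ -15.63°, λ = atan2(p_y, p_x) ≈ -1.23°.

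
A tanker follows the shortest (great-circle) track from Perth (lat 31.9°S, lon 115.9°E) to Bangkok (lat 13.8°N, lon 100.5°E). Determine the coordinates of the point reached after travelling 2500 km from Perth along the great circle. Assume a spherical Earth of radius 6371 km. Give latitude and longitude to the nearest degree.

Write both endpoints as unit vectors p₁, p₂ with components (cos φ cos λ, cos φ sin λ, sin φ).
The central angle between the endpoints is δ = arccos(p₁·p₂) ≈ 0.838 rad (48.0°). The total great-circle distance is δ·R ≈ 0.838 × 6371 ≈ 5340 km, so the target fraction is f = 2500/5340 ≈ 0.468.
Interpolate at f ≈ 0.468 with slerp weights a = sin((1−f)δ)/sin δ ≈ 0.580, b = sin(fδ)/sin δ ≈ 0.514.
p = a·p₁ + b·p₂ ≈ (-0.306, 0.934, -0.184); φ = arcsin(p_z) ≈ -10.59°, λ = atan2(p_y, p_x) ≈ 108.14°.

≈ lat 11°S, lon 108°E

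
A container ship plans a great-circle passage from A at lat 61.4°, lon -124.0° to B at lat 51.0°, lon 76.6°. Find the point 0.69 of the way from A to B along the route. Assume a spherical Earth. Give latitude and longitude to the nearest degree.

From cos δ = sin φ₁ sin φ₂ + cos φ₁ cos φ₂ cos Δλ, the central angle is δ ≈ 1.159 rad (66.4°).
Interpolate at f = 0.69 with slerp weights a = sin((1−f)δ)/sin δ ≈ 0.384, b = sin(fδ)/sin δ ≈ 0.783.
p = a·p₁ + b·p₂ ≈ (0.011, 0.327, 0.945); φ = arcsin(p_z) ≈ 70.91°, λ = atan2(p_y, p_x) ≈ 88.00°.

≈ lat 71°, lon 88°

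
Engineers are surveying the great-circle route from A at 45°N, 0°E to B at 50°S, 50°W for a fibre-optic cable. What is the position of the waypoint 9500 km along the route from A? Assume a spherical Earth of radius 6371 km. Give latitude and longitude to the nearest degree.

≈ 33°S, 37°W

Write both endpoints as unit vectors p₁, p₂ with components (cos φ cos λ, cos φ sin λ, sin φ).
The central angle between the endpoints is δ = arccos(p₁·p₂) ≈ 1.823 rad (104.4°). The total great-circle distance is δ·R ≈ 1.823 × 6371 ≈ 11614 km, so the target fraction is f = 9500/11614 ≈ 0.818.
Interpolate at f ≈ 0.818 with slerp weights a = sin((1−f)δ)/sin δ ≈ 0.336, b = sin(fδ)/sin δ ≈ 1.029.
p = a·p₁ + b·p₂ ≈ (0.663, -0.507, -0.551); φ = arcsin(p_z) ≈ -33.41°, λ = atan2(p_y, p_x) ≈ -37.39°.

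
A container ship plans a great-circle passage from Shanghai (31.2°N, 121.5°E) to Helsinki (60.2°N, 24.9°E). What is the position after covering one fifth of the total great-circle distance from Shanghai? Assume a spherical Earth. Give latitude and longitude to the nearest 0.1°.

≈ 42.0°N, 111.9°E

Convert each endpoint to a unit vector on the sphere (x = cos φ cos λ, y = cos φ sin λ, z = sin φ).
The central angle between the endpoints is δ = arccos(p₁·p₂) ≈ 1.159 rad (66.4°).
Interpolate at f = 1/5 with slerp weights a = sin((1−f)δ)/sin δ ≈ 0.873, b = sin(fδ)/sin δ ≈ 0.251.
p = a·p₁ + b·p₂ ≈ (-0.277, 0.689, 0.670); φ = arcsin(p_z) ≈ 42.04°, λ = atan2(p_y, p_x) ≈ 111.91°.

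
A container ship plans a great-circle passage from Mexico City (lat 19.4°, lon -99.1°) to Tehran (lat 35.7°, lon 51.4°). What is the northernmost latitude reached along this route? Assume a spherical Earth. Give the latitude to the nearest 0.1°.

≈ 64.7°

The great circle lies in the plane with unit normal n̂ = (p₁ × p₂)/|p₁ × p₂|.
Here n̂_z ≈ +0.428; the vertex latitude is φ_max = arccos|n̂_z| ≈ 64.7°.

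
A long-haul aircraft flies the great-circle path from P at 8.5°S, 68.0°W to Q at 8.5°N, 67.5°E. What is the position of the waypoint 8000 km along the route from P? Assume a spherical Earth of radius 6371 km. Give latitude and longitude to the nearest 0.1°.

≈ 0.6°N, 3.6°E

From cos δ = sin φ₁ sin φ₂ + cos φ₁ cos φ₂ cos Δλ, the central angle is δ ≈ 2.374 rad (136.0°). The total great-circle distance is δ·R ≈ 2.374 × 6371 ≈ 15124 km, so the target fraction is f = 8000/15124 ≈ 0.529.
Interpolate at f ≈ 0.529 with slerp weights a = sin((1−f)δ)/sin δ ≈ 1.295, b = sin(fδ)/sin δ ≈ 1.369.
p = a·p₁ + b·p₂ ≈ (0.998, 0.063, 0.011); φ = arcsin(p_z) ≈ 0.63°, λ = atan2(p_y, p_x) ≈ 3.64°.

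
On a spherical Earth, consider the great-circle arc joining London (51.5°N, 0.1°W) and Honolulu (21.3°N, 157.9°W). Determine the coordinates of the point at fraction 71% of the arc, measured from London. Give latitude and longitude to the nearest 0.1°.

≈ 50.4°N, 146.8°W

From cos δ = sin φ₁ sin φ₂ + cos φ₁ cos φ₂ cos Δλ, the central angle is δ ≈ 1.826 rad (104.6°).
Interpolate at f = 0.71 with slerp weights a = sin((1−f)δ)/sin δ ≈ 0.522, b = sin(fδ)/sin δ ≈ 0.995.
p = a·p₁ + b·p₂ ≈ (-0.534, -0.349, 0.770); φ = arcsin(p_z) ≈ 50.36°, λ = atan2(p_y, p_x) ≈ -146.80°.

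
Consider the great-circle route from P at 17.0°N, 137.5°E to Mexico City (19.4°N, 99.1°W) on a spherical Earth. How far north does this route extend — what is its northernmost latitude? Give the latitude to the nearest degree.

≈ 35°N

The great circle lies in the plane with unit normal n̂ = (p₁ × p₂)/|p₁ × p₂|.
Here n̂_z ≈ +0.821; the vertex latitude is φ_max = arccos|n̂_z| ≈ 34.8°.
Check via Clairaut: cos φ_max = |cos φ₁| · sin C = cos(17.0°)·sin(59.2°) ≈ 0.821, again giving ≈ 34.8°.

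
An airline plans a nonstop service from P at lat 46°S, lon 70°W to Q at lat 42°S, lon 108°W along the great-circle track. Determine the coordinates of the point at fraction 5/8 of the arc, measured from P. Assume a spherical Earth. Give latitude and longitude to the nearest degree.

Write both endpoints as unit vectors p₁, p₂ with components (cos φ cos λ, cos φ sin λ, sin φ).
The central angle between the endpoints is δ = arccos(p₁·p₂) ≈ 0.478 rad (27.4°).
Interpolate at f = 5/8 with slerp weights a = sin((1−f)δ)/sin δ ≈ 0.388, b = sin(fδ)/sin δ ≈ 0.640.
p = a·p₁ + b·p₂ ≈ (-0.055, -0.705, -0.707); φ = arcsin(p_z) ≈ -44.98°, λ = atan2(p_y, p_x) ≈ -94.45°.

≈ lat 45°S, lon 94°W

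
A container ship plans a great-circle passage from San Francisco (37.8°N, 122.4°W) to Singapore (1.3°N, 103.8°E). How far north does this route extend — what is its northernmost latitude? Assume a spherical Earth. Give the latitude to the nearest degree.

≈ 48°N

The great circle lies in the plane with unit normal n̂ = (p₁ × p₂)/|p₁ × p₂|.
Here n̂_z ≈ -0.674; the vertex latitude is φ_max = arccos|n̂_z| ≈ 47.6°.
Check via Clairaut: cos φ_max = |cos φ₁| · sin C = cos(37.8°)·sin(58.5°) ≈ 0.674, again giving ≈ 47.6°.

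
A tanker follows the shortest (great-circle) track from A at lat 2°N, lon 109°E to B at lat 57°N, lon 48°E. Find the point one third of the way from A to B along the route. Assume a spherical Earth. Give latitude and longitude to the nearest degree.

The haversine formula gives a central angle δ ≈ 1.273 rad (73.0°) between the endpoints.
Interpolate at f = 1/3 with slerp weights a = sin((1−f)δ)/sin δ ≈ 0.785, b = sin(fδ)/sin δ ≈ 0.431.
p = a·p₁ + b·p₂ ≈ (-0.098, 0.916, 0.389); φ = arcsin(p_z) ≈ 22.87°, λ = atan2(p_y, p_x) ≈ 96.13°.

≈ lat 23°N, lon 96°E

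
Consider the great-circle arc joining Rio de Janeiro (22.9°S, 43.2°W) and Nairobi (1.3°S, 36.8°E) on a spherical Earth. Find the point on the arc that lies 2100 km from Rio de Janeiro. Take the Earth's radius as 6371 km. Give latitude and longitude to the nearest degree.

Write both endpoints as unit vectors p₁, p₂ with components (cos φ cos λ, cos φ sin λ, sin φ).
The central angle between the endpoints is δ = arccos(p₁·p₂) ≈ 1.401 rad (80.3°). The total great-circle distance is δ·R ≈ 1.401 × 6371 ≈ 8927 km, so the target fraction is f = 2100/8927 ≈ 0.235.
Interpolate at f ≈ 0.235 with slerp weights a = sin((1−f)δ)/sin δ ≈ 0.891, b = sin(fδ)/sin δ ≈ 0.328.
p = a·p₁ + b·p₂ ≈ (0.861, -0.365, -0.354); φ = arcsin(p_z) ≈ -20.74°, λ = atan2(p_y, p_x) ≈ -22.97°.

≈ 21°S, 23°W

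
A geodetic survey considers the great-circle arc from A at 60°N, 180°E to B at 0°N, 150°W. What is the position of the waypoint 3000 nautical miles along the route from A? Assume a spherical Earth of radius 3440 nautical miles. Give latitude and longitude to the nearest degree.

The haversine formula gives a central angle δ ≈ 1.123 rad (64.3°) between the endpoints. The total great-circle distance is δ·R ≈ 1.123 × 3440 ≈ 3863 nmi, so the target fraction is f = 3000/3863 ≈ 0.777.
Interpolate at f ≈ 0.777 with slerp weights a = sin((1−f)δ)/sin δ ≈ 0.275, b = sin(fδ)/sin δ ≈ 0.849.
p = a·p₁ + b·p₂ ≈ (-0.873, -0.425, 0.239); φ = arcsin(p_z) ≈ 13.80°, λ = atan2(p_y, p_x) ≈ -154.07°.

≈ 14°N, 154°W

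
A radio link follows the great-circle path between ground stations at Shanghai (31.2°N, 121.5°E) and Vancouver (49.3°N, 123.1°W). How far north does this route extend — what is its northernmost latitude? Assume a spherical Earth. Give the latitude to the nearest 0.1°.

≈ 59.3°N

The great circle lies in the plane with unit normal n̂ = (p₁ × p₂)/|p₁ × p₂|.
Here n̂_z ≈ +0.510; the vertex latitude is φ_max = arccos|n̂_z| ≈ 59.3°.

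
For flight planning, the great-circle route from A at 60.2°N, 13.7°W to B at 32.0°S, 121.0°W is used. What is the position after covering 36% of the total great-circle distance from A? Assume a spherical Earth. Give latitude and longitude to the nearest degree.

≈ 36°N, 75°W

Write both endpoints as unit vectors p₁, p₂ with components (cos φ cos λ, cos φ sin λ, sin φ).
The central angle between the endpoints is δ = arccos(p₁·p₂) ≈ 2.196 rad (125.8°).
Interpolate at f = 0.36 with slerp weights a = sin((1−f)δ)/sin δ ≈ 1.216, b = sin(fδ)/sin δ ≈ 0.876.
p = a·p₁ + b·p₂ ≈ (0.204, -0.780, 0.591); φ = arcsin(p_z) ≈ 36.23°, λ = atan2(p_y, p_x) ≈ -75.32°.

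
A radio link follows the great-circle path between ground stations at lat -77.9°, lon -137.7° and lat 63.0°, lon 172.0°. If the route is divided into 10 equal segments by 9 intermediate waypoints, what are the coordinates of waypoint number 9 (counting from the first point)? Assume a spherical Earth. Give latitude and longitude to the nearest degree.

Convert each endpoint to a unit vector on the sphere (x = cos φ cos λ, y = cos φ sin λ, z = sin φ).
The central angle between the endpoints is δ = arccos(p₁·p₂) ≈ 2.516 rad (144.1°).
Interpolate at f = 9/10 with slerp weights a = sin((1−f)δ)/sin δ ≈ 0.425, b = sin(fδ)/sin δ ≈ 1.313.
p = a·p₁ + b·p₂ ≈ (-0.656, 0.023, 0.754); φ = arcsin(p_z) ≈ 48.97°, λ = atan2(p_y, p_x) ≈ 177.99°.

≈ lat 49°, lon 178°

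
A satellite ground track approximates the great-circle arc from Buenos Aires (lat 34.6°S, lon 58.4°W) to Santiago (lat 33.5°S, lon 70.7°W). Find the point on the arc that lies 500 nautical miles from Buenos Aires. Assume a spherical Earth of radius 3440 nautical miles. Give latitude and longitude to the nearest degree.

≈ lat 34°S, lon 68°W

Convert each endpoint to a unit vector on the sphere (x = cos φ cos λ, y = cos φ sin λ, z = sin φ).
The central angle between the endpoints is δ = arccos(p₁·p₂) ≈ 0.179 rad (10.2°). The total great-circle distance is δ·R ≈ 0.179 × 3440 ≈ 615 nmi, so the target fraction is f = 500/615 ≈ 0.813.
Interpolate at f ≈ 0.813 with slerp weights a = sin((1−f)δ)/sin δ ≈ 0.188, b = sin(fδ)/sin δ ≈ 0.814.
p = a·p₁ + b·p₂ ≈ (0.306, -0.773, -0.556); φ = arcsin(p_z) ≈ -33.80°, λ = atan2(p_y, p_x) ≈ -68.43°.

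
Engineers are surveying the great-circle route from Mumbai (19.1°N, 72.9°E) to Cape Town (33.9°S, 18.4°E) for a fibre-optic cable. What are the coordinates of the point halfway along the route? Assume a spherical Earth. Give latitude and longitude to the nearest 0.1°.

≈ 8.3°S, 47.6°E

Write both endpoints as unit vectors p₁, p₂ with components (cos φ cos λ, cos φ sin λ, sin φ).
The central angle between the endpoints is δ = arccos(p₁·p₂) ≈ 1.294 rad (74.2°).
Interpolate at f = 1/2 with slerp weights a = sin((1−f)δ)/sin δ ≈ 0.627, b = sin(fδ)/sin δ ≈ 0.627.
p = a·p₁ + b·p₂ ≈ (0.668, 0.730, -0.144); φ = arcsin(p_z) ≈ -8.31°, λ = atan2(p_y, p_x) ≈ 47.56°.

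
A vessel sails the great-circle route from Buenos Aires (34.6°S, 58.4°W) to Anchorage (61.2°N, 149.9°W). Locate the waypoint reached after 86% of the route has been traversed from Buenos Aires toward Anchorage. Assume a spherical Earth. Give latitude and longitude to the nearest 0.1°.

Write both endpoints as unit vectors p₁, p₂ with components (cos φ cos λ, cos φ sin λ, sin φ).
The central angle between the endpoints is δ = arccos(p₁·p₂) ≈ 2.104 rad (120.5°).
Interpolate at f = 0.86 with slerp weights a = sin((1−f)δ)/sin δ ≈ 0.337, b = sin(fδ)/sin δ ≈ 1.128.
p = a·p₁ + b·p₂ ≈ (-0.325, -0.509, 0.797); φ = arcsin(p_z) ≈ 52.87°, λ = atan2(p_y, p_x) ≈ -122.56°.

≈ (52.9°N, 122.6°W)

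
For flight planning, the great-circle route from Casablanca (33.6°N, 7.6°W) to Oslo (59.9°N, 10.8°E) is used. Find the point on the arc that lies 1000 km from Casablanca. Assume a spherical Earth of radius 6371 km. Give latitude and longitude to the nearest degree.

≈ 42°N, 4°W

Convert each endpoint to a unit vector on the sphere (x = cos φ cos λ, y = cos φ sin λ, z = sin φ).
The central angle between the endpoints is δ = arccos(p₁·p₂) ≈ 0.505 rad (28.9°). The total great-circle distance is δ·R ≈ 0.505 × 6371 ≈ 3218 km, so the target fraction is f = 1000/3218 ≈ 0.311.
Interpolate at f ≈ 0.311 with slerp weights a = sin((1−f)δ)/sin δ ≈ 0.705, b = sin(fδ)/sin δ ≈ 0.323.
p = a·p₁ + b·p₂ ≈ (0.741, -0.047, 0.670); φ = arcsin(p_z) ≈ 42.04°, λ = atan2(p_y, p_x) ≈ -3.65°.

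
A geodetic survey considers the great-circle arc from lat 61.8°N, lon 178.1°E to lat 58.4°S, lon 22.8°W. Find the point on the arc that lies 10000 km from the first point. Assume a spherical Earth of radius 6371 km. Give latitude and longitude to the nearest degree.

The haversine formula gives a central angle δ ≈ 2.951 rad (169.1°) between the endpoints. The total great-circle distance is δ·R ≈ 2.951 × 6371 ≈ 18803 km, so the target fraction is f = 10000/18803 ≈ 0.532.
Interpolate at f ≈ 0.532 with slerp weights a = sin((1−f)δ)/sin δ ≈ 5.193, b = sin(fδ)/sin δ ≈ 5.287.
p = a·p₁ + b·p₂ ≈ (0.101, -0.992, 0.073); φ = arcsin(p_z) ≈ 4.20°, λ = atan2(p_y, p_x) ≈ -84.17°.

≈ lat 4°N, lon 84°W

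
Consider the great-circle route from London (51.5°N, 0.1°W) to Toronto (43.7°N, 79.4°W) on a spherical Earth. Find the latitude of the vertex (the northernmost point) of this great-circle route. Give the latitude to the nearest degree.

≈ 56°N

The great circle lies in the plane with unit normal n̂ = (p₁ × p₂)/|p₁ × p₂|.
Here n̂_z ≈ -0.566; the vertex latitude is φ_max = arccos|n̂_z| ≈ 55.5°.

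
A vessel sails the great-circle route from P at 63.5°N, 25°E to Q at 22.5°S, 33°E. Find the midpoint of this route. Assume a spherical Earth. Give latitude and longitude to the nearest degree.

≈ 21°N, 30°E

From cos δ = sin φ₁ sin φ₂ + cos φ₁ cos φ₂ cos Δλ, the central angle is δ ≈ 1.505 rad (86.2°).
Interpolate at f = 1/2 with slerp weights a = sin((1−f)δ)/sin δ ≈ 0.685, b = sin(fδ)/sin δ ≈ 0.685.
p = a·p₁ + b·p₂ ≈ (0.808, 0.474, 0.351); φ = arcsin(p_z) ≈ 20.54°, λ = atan2(p_y, p_x) ≈ 30.40°.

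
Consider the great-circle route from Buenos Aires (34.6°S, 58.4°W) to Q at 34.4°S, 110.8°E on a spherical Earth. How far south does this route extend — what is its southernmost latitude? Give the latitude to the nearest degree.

≈ 82°S

The great circle lies in the plane with unit normal n̂ = (p₁ × p₂)/|p₁ × p₂|.
Here n̂_z ≈ +0.136; the vertex latitude is φ_max = arccos|n̂_z| ≈ 82.2°.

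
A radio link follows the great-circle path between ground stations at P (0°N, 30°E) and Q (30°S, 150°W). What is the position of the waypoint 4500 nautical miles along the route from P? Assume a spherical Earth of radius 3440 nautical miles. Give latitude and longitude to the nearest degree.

From cos δ = sin φ₁ sin φ₂ + cos φ₁ cos φ₂ cos Δλ, the central angle is δ ≈ 2.618 rad (150.0°). The total great-circle distance is δ·R ≈ 2.618 × 3440 ≈ 9006 nmi, so the target fraction is f = 4500/9006 ≈ 0.500.
Interpolate at f ≈ 0.500 with slerp weights a = sin((1−f)δ)/sin δ ≈ 1.932, b = sin(fδ)/sin δ ≈ 1.931.
p = a·p₁ + b·p₂ ≈ (0.225, 0.130, -0.966); φ = arcsin(p_z) ≈ -74.95°, λ = atan2(p_y, p_x) ≈ 30.00°.

≈ (75°S, 30°E)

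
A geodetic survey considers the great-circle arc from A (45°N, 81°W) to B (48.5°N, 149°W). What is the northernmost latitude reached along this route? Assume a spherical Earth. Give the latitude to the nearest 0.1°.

The great circle lies in the plane with unit normal n̂ = (p₁ × p₂)/|p₁ × p₂|.
Here n̂_z ≈ -0.613; the vertex latitude is φ_max = arccos|n̂_z| ≈ 52.2°.
Check via Clairaut: cos φ_max = |cos φ₁| · sin C = cos(45.0°)·sin(60.0°) ≈ 0.613, again giving ≈ 52.2°.

≈ 52.2°N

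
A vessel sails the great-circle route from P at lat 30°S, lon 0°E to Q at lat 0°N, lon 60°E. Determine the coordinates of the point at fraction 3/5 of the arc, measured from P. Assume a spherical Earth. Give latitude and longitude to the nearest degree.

Convert each endpoint to a unit vector on the sphere (x = cos φ cos λ, y = cos φ sin λ, z = sin φ).
The central angle between the endpoints is δ = arccos(p₁·p₂) ≈ 1.123 rad (64.3°).
Interpolate at f = 3/5 with slerp weights a = sin((1−f)δ)/sin δ ≈ 0.482, b = sin(fδ)/sin δ ≈ 0.692.
p = a·p₁ + b·p₂ ≈ (0.763, 0.599, -0.241); φ = arcsin(p_z) ≈ -13.94°, λ = atan2(p_y, p_x) ≈ 38.14°.

≈ lat 14°S, lon 38°E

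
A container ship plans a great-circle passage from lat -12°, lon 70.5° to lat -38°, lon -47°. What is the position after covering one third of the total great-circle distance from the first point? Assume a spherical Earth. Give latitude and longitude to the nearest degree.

Write both endpoints as unit vectors p₁, p₂ with components (cos φ cos λ, cos φ sin λ, sin φ).
The central angle between the endpoints is δ = arccos(p₁·p₂) ≈ 1.801 rad (103.2°).
Interpolate at f = 1/3 with slerp weights a = sin((1−f)δ)/sin δ ≈ 0.957, b = sin(fδ)/sin δ ≈ 0.580.
p = a·p₁ + b·p₂ ≈ (0.624, 0.548, -0.556); φ = arcsin(p_z) ≈ -33.79°, λ = atan2(p_y, p_x) ≈ 41.30°.

≈ lat -34°, lon 41°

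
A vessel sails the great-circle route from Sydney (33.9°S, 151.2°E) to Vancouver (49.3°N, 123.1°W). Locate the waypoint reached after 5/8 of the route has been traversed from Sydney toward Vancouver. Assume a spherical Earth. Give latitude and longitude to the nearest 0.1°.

≈ 21.5°N, 163.4°W

The haversine formula gives a central angle δ ≈ 1.963 rad (112.5°) between the endpoints.
Interpolate at f = 5/8 with slerp weights a = sin((1−f)δ)/sin δ ≈ 0.727, b = sin(fδ)/sin δ ≈ 1.019.
p = a·p₁ + b·p₂ ≈ (-0.891, -0.266, 0.367); φ = arcsin(p_z) ≈ 21.54°, λ = atan2(p_y, p_x) ≈ -163.38°.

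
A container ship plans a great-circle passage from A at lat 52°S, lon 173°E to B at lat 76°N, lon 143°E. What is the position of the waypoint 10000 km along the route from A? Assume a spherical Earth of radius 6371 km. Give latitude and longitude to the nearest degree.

Convert each endpoint to a unit vector on the sphere (x = cos φ cos λ, y = cos φ sin λ, z = sin φ).
The central angle between the endpoints is δ = arccos(p₁·p₂) ≈ 2.260 rad (129.5°). The total great-circle distance is δ·R ≈ 2.260 × 6371 ≈ 14396 km, so the target fraction is f = 10000/14396 ≈ 0.695.
Interpolate at f ≈ 0.695 with slerp weights a = sin((1−f)δ)/sin δ ≈ 0.825, b = sin(fδ)/sin δ ≈ 1.295.
p = a·p₁ + b·p₂ ≈ (-0.754, 0.250, 0.607); φ = arcsin(p_z) ≈ 37.38°, λ = atan2(p_y, p_x) ≈ 161.63°.

≈ lat 37°N, lon 162°E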